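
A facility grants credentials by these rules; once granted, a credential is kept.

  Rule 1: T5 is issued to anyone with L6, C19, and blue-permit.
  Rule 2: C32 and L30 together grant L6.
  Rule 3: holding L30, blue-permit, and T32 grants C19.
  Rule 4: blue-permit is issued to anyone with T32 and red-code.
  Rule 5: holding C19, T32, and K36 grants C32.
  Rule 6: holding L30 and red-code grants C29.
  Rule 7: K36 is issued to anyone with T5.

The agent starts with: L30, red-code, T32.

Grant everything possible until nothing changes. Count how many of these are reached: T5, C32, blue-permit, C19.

2

Holding T32 and red-code grants blue-permit (Rule 4).
Holding L30, blue-permit, and T32 grants C19 (Rule 3).
T5 would need L6, C19, and blue-permit (Rule 1), but L6 is never granted.
C32 would need C19, T32, and K36 (Rule 5), but K36 is never granted.
blue-permit: reached.
C19: reached.
Reached: blue-permit and C19 — 2 of the 4.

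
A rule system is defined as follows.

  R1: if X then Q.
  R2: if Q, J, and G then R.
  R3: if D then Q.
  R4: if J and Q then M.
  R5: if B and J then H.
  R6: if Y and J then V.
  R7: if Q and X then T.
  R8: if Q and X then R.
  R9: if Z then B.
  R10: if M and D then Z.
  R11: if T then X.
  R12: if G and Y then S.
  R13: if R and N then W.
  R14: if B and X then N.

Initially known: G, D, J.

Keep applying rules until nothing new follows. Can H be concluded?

D holds, so Q follows (R3).
From J and Q, R4 gives M.
M and D hold, so Z follows (R10).
Z holds, so B follows (R9).
B and J hold, so H follows (R5).

Yes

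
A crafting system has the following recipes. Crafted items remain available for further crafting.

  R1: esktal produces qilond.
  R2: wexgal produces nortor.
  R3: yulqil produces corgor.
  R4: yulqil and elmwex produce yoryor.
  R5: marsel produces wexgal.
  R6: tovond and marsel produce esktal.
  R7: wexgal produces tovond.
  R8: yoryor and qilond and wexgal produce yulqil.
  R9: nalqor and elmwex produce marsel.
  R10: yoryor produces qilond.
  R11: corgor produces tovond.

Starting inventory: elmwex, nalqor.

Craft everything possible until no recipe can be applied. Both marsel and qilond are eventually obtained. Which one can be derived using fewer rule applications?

marsel: Using R9, nalqor and elmwex make marsel. [1 rule application]
qilond: nalqor and elmwex → marsel (R9). Using R5, marsel makes wexgal. Using R7, wexgal makes tovond. tovond and marsel → esktal (R6). esktal → qilond (R1). [5 rule applications]
marsel needs fewer.

marsel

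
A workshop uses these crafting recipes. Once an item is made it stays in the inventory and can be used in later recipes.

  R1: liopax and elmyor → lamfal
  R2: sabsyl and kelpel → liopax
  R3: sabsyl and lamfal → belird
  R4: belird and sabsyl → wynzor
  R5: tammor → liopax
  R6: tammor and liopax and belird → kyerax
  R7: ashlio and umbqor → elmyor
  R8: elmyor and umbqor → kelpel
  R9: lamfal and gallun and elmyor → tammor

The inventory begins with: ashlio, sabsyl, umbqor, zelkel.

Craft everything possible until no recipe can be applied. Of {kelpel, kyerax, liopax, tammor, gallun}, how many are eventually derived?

Using R7, ashlio and umbqor make elmyor.
elmyor and umbqor → kelpel (R8).
sabsyl and kelpel → liopax (R2).
kelpel: reached.
kyerax would need tammor, liopax, and belird (R6), but tammor is never obtained.
liopax: reached.
tammor would need lamfal, gallun, and elmyor (R9), but gallun is never obtained.
No rule produces gallun, and it is not given.
Reached: kelpel and liopax — 2 of the 5.

2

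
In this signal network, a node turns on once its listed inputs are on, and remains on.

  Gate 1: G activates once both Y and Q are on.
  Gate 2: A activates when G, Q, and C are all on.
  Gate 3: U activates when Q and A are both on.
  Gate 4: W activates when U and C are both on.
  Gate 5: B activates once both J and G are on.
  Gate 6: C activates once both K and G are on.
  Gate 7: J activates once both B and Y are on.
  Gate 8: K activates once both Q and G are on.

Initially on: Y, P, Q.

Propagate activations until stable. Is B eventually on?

B would need J and G (Gate 5), but J never turns on.

No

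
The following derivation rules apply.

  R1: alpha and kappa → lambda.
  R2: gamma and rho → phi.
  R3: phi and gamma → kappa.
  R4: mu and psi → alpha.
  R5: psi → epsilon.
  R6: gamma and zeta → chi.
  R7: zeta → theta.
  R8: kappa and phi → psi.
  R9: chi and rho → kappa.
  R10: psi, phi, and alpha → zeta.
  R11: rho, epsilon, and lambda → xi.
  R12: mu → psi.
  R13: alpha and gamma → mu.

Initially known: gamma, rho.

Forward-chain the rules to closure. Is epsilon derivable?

gamma and rho hold, so phi follows (R2).
phi and gamma hold, so kappa follows (R3).
From kappa and phi, R8 gives psi.
psi holds, so epsilon follows (R5).

Yes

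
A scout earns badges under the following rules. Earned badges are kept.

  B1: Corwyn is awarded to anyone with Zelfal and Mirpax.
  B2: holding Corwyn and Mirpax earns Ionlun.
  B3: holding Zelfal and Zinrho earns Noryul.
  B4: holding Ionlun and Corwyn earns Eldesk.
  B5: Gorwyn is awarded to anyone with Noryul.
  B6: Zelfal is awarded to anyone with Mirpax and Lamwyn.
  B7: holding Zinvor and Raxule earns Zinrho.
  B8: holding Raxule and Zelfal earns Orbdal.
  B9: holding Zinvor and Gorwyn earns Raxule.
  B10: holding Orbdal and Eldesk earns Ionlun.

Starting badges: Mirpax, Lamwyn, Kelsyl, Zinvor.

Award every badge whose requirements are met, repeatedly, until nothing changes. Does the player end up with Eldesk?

Yes

With Mirpax and Lamwyn, Zelfal is earned (B6).
With Zelfal and Mirpax, Corwyn is earned (B1).
With Corwyn and Mirpax, Ionlun is earned (B2).
With Ionlun and Corwyn, Eldesk is earned (B4).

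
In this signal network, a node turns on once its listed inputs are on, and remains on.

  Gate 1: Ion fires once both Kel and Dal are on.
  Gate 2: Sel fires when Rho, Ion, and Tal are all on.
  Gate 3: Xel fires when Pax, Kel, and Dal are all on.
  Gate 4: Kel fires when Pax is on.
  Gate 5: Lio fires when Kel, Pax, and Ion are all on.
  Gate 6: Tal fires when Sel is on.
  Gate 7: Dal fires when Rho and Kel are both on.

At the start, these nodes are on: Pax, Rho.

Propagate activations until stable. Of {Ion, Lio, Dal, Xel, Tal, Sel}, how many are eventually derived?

4

Gate 4: Pax on → Kel on.
Gate 7: Rho and Kel on → Dal on.
Pax, Kel, and Dal are on, so Xel fires (Gate 3).
Gate 1: Kel and Dal on → Ion on.
Gate 5: Kel, Pax, and Ion on → Lio on.
Ion: reached.
Lio: reached.
Dal: reached.
Xel: reached.
Tal would need Sel (Gate 6), but Sel never turns on.
Sel would need Rho, Ion, and Tal (Gate 2), but Tal never turns on.
Reached: Ion, Lio, Dal, and Xel — 4 of the 6.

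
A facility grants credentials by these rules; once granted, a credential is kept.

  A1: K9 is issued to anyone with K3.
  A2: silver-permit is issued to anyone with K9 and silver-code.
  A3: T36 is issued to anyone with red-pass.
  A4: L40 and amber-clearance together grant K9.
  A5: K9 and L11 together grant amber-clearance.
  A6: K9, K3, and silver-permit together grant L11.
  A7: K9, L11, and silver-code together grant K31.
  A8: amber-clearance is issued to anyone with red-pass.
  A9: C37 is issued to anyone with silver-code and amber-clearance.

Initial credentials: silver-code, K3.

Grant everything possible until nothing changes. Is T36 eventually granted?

No

T36 would need red-pass (A3), but red-pass is never granted.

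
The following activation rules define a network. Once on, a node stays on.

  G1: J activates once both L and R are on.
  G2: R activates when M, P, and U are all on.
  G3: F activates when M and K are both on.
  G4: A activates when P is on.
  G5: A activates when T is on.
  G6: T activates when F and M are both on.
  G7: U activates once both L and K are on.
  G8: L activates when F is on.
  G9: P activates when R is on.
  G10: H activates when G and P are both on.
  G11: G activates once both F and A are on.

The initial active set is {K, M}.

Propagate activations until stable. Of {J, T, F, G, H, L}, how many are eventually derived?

4

G3: M and K on → F on.
F and M are on, so T activates (G6).
F is on, so L activates (G8).
G5: T on → A on.
F and A are on, so G activates (G11).
J would need L and R (G1), but R never turns on.
T: reached.
F: reached.
G: reached.
H would need G and P (G10), but P never turns on.
L: reached.
Reached: T, F, G, and L — 4 of the 6.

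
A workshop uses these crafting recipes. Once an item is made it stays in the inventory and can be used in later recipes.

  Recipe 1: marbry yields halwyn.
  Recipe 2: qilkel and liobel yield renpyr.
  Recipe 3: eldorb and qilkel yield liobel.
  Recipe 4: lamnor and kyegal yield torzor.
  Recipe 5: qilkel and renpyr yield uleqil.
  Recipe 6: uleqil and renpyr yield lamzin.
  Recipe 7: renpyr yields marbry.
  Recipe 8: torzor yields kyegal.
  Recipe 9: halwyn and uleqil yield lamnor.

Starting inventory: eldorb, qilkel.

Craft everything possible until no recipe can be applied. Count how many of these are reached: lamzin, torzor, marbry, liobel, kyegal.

eldorb and qilkel → liobel (Recipe 3).
Using Recipe 2, qilkel and liobel make renpyr.
renpyr → marbry (Recipe 7).
Using Recipe 5, qilkel and renpyr make uleqil.
uleqil and renpyr → lamzin (Recipe 6).
lamzin: reached.
torzor would need lamnor and kyegal (Recipe 4), but kyegal is never obtained.
marbry: reached.
liobel: reached.
kyegal would need torzor (Recipe 8), but torzor is never obtained.
Reached: lamzin, marbry, and liobel — 3 of the 5.

3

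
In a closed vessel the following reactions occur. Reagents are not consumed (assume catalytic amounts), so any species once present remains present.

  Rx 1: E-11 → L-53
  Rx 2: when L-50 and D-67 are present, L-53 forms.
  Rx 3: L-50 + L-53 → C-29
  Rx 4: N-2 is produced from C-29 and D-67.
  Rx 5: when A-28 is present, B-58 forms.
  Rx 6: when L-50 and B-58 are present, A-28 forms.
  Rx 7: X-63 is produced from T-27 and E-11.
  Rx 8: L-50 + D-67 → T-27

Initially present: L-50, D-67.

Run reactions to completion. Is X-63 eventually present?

X-63 would need T-27 and E-11 (Rx 7), but E-11 never forms.

No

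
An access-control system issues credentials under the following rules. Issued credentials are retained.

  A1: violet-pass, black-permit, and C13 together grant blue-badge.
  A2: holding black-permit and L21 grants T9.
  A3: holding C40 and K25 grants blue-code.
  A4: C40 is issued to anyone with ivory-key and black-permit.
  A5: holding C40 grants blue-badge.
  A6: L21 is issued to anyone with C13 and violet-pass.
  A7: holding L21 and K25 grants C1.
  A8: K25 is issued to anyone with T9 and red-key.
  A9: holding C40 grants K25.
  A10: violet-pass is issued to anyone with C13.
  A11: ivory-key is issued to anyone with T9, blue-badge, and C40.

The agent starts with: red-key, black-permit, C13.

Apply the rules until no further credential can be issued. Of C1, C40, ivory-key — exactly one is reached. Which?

C1

Holding C13 grants violet-pass (A10).
Holding C13 and violet-pass grants L21 (A6).
Holding black-permit and L21 grants T9 (A2).
Holding T9 and red-key grants K25 (A8).
Holding L21 and K25 grants C1 (A7).
C40 would need ivory-key and black-permit (A4), but ivory-key is never granted. ivory-key would need T9, blue-badge, and C40 (A11), but C40 is never granted.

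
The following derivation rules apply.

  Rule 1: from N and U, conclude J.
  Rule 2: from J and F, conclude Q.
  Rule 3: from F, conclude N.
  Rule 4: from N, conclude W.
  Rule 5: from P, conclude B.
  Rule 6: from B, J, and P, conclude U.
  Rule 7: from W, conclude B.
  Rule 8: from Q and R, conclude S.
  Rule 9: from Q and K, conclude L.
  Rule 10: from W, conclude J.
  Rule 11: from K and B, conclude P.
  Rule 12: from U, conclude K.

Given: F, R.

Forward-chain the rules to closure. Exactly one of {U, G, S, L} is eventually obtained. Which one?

From F, Rule 3 gives N.
N holds, so W follows (Rule 4).
From W, Rule 10 gives J.
J and F hold, so Q follows (Rule 2).
From Q and R, Rule 8 gives S.
U would need B, J, and P (Rule 6), but P is never established. L would need Q and K (Rule 9), but K is never established. No rule produces G, and it is not given.

S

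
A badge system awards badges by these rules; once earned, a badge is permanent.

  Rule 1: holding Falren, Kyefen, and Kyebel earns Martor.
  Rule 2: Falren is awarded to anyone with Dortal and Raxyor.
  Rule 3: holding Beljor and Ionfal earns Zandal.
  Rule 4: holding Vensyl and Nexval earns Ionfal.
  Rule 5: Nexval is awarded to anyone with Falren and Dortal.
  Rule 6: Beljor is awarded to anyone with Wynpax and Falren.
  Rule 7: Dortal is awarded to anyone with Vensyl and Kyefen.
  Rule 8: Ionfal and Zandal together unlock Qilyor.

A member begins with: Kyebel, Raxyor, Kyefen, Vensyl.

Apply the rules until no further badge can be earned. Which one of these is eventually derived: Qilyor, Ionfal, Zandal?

Ionfal

With Vensyl and Kyefen, Dortal is earned (Rule 7).
With Dortal and Raxyor, Falren is earned (Rule 2).
With Falren and Dortal, Nexval is earned (Rule 5).
With Vensyl and Nexval, Ionfal is earned (Rule 4).
Zandal would need Beljor and Ionfal (Rule 3), but Beljor is never earned. Qilyor would need Ionfal and Zandal (Rule 8), but Zandal is never earned.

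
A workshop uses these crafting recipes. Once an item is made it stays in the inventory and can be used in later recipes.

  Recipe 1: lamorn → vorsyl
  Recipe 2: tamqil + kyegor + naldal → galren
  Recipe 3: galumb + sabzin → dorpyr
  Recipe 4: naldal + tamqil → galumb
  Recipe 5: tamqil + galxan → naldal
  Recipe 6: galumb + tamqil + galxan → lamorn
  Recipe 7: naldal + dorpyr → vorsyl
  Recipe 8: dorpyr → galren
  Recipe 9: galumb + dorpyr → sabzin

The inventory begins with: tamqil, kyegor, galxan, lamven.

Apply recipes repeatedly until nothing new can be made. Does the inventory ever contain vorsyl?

Yes

Using Recipe 5, tamqil and galxan make naldal.
Using Recipe 4, naldal and tamqil make galumb.
Using Recipe 6, galumb, tamqil, and galxan make lamorn.
Using Recipe 1, lamorn makes vorsyl.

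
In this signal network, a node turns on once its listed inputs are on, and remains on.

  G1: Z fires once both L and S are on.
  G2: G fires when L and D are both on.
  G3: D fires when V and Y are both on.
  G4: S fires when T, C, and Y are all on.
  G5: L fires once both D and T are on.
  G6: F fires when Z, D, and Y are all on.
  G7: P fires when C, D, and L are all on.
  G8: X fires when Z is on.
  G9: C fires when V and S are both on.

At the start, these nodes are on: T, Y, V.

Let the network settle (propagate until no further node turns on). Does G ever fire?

G3: V and Y on → D on.
D and T are on, so L fires (G5).
L and D are on, so G fires (G2).

Yes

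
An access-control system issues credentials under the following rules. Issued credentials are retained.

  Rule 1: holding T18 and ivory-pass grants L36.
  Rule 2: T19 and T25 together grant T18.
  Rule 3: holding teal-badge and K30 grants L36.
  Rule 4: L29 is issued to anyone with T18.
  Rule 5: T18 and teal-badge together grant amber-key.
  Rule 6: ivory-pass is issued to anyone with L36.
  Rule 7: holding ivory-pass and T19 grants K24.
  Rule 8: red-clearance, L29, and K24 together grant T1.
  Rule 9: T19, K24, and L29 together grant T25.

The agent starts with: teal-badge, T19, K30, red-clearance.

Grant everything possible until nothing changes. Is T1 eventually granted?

No

T1 would need red-clearance, L29, and K24 (Rule 8), but L29 is never granted.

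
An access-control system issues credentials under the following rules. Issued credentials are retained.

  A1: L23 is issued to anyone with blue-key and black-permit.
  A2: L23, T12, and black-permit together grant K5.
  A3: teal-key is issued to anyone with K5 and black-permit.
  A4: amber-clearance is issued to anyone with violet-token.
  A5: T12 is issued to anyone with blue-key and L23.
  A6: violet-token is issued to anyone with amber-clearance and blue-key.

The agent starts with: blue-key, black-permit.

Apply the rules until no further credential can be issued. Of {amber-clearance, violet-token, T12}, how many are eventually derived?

Holding blue-key and black-permit grants L23 (A1).
Holding blue-key and L23 grants T12 (A5).
amber-clearance would need violet-token (A4), but violet-token is never granted.
violet-token would need amber-clearance and blue-key (A6), but amber-clearance is never granted.
T12: reached.
Reached: T12 — 1 of the 3.

1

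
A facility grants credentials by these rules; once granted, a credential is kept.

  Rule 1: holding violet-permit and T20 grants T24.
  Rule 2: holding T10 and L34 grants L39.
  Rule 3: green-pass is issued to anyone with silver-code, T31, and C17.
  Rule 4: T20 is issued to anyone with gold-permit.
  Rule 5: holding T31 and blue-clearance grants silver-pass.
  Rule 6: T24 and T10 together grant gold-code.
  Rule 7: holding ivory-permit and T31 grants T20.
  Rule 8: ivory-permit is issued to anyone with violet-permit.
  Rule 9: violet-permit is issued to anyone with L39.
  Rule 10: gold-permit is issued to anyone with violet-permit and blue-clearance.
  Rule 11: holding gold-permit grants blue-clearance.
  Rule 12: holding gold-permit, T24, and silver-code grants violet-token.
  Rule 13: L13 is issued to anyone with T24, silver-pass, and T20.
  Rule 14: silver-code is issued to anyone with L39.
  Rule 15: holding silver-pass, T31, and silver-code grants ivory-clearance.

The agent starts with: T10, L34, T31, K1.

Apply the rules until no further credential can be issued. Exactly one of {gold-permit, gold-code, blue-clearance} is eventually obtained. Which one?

gold-code

Holding T10 and L34 grants L39 (Rule 2).
Holding L39 grants violet-permit (Rule 9).
Holding violet-permit grants ivory-permit (Rule 8).
Holding ivory-permit and T31 grants T20 (Rule 7).
Holding violet-permit and T20 grants T24 (Rule 1).
Holding T24 and T10 grants gold-code (Rule 6).
gold-permit would need violet-permit and blue-clearance (Rule 10), but blue-clearance is never granted. blue-clearance would need gold-permit (Rule 11), but gold-permit is never granted.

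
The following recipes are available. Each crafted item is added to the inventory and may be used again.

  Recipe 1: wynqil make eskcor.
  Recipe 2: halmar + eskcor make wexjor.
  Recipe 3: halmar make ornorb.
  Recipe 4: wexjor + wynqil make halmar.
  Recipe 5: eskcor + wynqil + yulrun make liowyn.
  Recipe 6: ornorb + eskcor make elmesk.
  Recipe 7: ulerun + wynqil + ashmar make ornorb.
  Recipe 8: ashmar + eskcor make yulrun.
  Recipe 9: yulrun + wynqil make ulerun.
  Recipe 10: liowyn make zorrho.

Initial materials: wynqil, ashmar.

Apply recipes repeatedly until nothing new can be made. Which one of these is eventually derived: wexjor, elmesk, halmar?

Using Recipe 1, wynqil makes eskcor.
ashmar + eskcor → yulrun (Recipe 8).
yulrun + wynqil → ulerun (Recipe 9).
ulerun + wynqil + ashmar → ornorb (Recipe 7).
Using Recipe 6, ornorb and eskcor make elmesk.
wexjor would need halmar and eskcor (Recipe 2), but halmar is never obtained. halmar would need wexjor and wynqil (Recipe 4), but wexjor is never obtained.

elmesk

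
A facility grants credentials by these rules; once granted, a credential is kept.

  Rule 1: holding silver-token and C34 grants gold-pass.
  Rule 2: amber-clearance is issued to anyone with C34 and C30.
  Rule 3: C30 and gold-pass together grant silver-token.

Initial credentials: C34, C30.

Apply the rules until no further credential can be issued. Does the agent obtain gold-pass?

No

gold-pass would need silver-token and C34 (Rule 1), but silver-token is never granted.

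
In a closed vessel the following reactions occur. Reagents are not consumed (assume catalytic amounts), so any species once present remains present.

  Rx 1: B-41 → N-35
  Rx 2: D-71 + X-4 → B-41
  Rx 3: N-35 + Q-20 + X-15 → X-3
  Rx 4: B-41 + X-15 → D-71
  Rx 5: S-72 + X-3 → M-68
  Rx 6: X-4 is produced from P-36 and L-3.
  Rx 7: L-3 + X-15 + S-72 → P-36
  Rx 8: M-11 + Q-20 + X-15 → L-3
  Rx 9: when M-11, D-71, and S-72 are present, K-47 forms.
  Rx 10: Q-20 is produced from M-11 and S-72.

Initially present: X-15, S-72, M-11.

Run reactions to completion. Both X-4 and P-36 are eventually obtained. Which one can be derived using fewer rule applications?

P-36

P-36: M-11 and S-72 present → Q-20 forms (Rx 10). M-11, Q-20, and X-15 present → L-3 forms (Rx 8). L-3, X-15, and S-72 present → P-36 forms (Rx 7). [3 rule applications]
X-4: M-11 and S-72 present → Q-20 forms (Rx 10). M-11, Q-20, and X-15 present → L-3 forms (Rx 8). L-3, X-15, and S-72 present → P-36 forms (Rx 7). P-36 and L-3 present → X-4 forms (Rx 6). [4 rule applications]
P-36 needs fewer.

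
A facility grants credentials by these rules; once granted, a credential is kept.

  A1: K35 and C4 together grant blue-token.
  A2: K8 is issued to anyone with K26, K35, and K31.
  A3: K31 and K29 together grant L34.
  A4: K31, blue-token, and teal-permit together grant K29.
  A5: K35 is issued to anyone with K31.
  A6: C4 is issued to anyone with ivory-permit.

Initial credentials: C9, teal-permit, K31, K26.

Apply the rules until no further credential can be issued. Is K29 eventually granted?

No

K29 would need K31, blue-token, and teal-permit (A4), but blue-token is never granted.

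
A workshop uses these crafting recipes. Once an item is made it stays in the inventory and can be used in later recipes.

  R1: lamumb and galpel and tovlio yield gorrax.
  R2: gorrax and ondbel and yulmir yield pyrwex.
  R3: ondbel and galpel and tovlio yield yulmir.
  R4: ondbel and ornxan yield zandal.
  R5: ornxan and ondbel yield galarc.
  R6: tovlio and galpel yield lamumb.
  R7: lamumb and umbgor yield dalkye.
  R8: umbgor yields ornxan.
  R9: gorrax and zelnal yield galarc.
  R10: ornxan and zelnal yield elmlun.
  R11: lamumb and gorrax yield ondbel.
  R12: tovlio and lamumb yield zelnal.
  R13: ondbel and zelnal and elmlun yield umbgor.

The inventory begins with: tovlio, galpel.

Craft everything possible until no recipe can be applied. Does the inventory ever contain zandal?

zandal would need ondbel and ornxan (R4), but ornxan is never obtained.

No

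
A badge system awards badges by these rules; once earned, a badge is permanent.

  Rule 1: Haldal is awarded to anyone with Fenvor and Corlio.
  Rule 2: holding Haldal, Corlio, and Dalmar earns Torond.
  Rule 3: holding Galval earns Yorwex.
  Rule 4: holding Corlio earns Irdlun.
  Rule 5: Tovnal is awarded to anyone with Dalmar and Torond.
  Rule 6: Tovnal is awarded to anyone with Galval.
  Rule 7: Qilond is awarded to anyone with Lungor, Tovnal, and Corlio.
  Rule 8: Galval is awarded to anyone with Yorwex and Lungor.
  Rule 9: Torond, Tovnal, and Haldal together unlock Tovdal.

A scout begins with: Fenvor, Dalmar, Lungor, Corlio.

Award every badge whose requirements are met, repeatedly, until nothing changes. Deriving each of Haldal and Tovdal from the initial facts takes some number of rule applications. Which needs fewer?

Haldal: With Fenvor and Corlio, Haldal is earned (Rule 1). [1 rule application]
Tovdal: With Fenvor and Corlio, Haldal is earned (Rule 1). With Haldal, Corlio, and Dalmar, Torond is earned (Rule 2). With Dalmar and Torond, Tovnal is earned (Rule 5). With Torond, Tovnal, and Haldal, Tovdal is earned (Rule 9). [4 rule applications]
Haldal needs fewer.

Haldal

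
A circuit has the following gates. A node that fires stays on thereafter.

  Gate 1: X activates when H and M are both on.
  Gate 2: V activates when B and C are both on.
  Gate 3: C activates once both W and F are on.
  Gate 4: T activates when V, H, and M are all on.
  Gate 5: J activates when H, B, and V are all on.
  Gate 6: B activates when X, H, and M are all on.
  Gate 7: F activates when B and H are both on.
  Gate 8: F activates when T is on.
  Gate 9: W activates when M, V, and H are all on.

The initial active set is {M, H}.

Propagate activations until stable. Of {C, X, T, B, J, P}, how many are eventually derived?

2

H and M are on, so X activates (Gate 1).
Gate 6: X, H, and M on → B on.
C would need W and F (Gate 3), but W never turns on.
X: reached.
T would need V, H, and M (Gate 4), but V never turns on.
B: reached.
J would need H, B, and V (Gate 5), but V never turns on.
No rule produces P, and it is not given.
Reached: X and B — 2 of the 6.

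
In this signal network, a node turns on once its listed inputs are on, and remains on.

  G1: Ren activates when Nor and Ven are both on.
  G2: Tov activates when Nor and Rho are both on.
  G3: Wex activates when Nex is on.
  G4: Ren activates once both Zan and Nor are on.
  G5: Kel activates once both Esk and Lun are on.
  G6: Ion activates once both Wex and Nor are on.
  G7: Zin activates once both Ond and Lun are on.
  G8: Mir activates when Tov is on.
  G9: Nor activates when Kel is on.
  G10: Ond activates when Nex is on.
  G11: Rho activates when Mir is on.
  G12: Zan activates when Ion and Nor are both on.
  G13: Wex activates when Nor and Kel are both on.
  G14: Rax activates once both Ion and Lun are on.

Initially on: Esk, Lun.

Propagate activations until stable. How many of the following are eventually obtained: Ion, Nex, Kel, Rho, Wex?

Esk and Lun are on, so Kel activates (G5).
G9: Kel on → Nor on.
Nor and Kel are on, so Wex activates (G13).
G6: Wex and Nor on → Ion on.
Ion: reached.
No rule produces Nex, and it is not given.
Kel: reached.
Rho would need Mir (G11), but Mir never turns on.
Wex: reached.
Reached: Ion, Kel, and Wex — 3 of the 5.

3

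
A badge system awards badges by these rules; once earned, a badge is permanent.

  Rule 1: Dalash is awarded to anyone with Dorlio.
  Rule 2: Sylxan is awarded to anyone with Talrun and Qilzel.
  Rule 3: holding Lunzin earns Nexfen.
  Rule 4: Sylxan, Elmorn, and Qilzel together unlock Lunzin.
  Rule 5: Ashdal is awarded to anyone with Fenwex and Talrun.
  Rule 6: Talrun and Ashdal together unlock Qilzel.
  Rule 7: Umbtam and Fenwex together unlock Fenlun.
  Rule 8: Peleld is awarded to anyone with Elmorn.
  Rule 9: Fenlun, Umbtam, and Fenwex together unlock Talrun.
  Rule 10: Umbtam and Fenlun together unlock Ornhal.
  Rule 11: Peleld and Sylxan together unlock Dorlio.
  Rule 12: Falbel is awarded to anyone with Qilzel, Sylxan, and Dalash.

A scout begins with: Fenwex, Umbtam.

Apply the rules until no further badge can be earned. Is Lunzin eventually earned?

No

Lunzin would need Sylxan, Elmorn, and Qilzel (Rule 4), but Elmorn is never earned.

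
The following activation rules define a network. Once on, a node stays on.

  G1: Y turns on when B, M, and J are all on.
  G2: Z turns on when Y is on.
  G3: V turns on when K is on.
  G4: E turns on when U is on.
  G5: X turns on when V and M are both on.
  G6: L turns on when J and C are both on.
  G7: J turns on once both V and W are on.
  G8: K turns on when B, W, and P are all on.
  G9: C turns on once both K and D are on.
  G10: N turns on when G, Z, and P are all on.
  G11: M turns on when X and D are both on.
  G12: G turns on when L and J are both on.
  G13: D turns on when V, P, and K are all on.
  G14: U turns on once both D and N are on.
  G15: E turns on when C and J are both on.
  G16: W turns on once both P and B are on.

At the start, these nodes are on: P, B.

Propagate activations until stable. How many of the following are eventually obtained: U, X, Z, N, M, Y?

0

U would need D and N (G14), but N never turns on.
X would need V and M (G5), but M never turns on.
Z would need Y (G2), but Y never turns on.
N would need G, Z, and P (G10), but Z never turns on.
M would need X and D (G11), but X never turns on.
Y would need B, M, and J (G1), but M never turns on.
None of the 6 are reached.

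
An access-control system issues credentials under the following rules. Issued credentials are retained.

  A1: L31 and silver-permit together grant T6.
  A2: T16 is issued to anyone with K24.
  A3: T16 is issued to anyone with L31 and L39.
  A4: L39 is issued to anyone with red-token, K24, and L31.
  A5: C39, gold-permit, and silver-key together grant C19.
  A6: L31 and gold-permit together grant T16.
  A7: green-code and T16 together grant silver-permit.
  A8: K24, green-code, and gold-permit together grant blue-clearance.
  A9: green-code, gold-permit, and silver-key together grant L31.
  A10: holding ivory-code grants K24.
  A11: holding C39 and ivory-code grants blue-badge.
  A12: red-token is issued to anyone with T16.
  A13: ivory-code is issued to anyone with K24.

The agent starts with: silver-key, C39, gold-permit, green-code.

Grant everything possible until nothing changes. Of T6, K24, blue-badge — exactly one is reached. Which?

T6

Holding green-code, gold-permit, and silver-key grants L31 (A9).
Holding L31 and gold-permit grants T16 (A6).
Holding green-code and T16 grants silver-permit (A7).
Holding L31 and silver-permit grants T6 (A1).
K24 would need ivory-code (A10), but ivory-code is never granted. blue-badge would need C39 and ivory-code (A11), but ivory-code is never granted.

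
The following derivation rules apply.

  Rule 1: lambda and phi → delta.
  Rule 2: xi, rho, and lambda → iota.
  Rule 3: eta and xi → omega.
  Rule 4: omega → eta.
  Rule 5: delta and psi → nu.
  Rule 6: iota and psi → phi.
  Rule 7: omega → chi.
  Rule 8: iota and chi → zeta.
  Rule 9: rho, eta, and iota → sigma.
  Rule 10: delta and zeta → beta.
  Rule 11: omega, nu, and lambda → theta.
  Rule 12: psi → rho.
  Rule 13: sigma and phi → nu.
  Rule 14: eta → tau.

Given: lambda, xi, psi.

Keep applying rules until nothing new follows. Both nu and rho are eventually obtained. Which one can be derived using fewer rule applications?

rho: From psi, Rule 12 gives rho. [1 rule application]
nu: From psi, Rule 12 gives rho. From xi, rho, and lambda, Rule 2 gives iota. From iota and psi, Rule 6 gives phi. lambda and phi hold, so delta follows (Rule 1). From delta and psi, Rule 5 gives nu. [5 rule applications]
rho needs fewer.

rho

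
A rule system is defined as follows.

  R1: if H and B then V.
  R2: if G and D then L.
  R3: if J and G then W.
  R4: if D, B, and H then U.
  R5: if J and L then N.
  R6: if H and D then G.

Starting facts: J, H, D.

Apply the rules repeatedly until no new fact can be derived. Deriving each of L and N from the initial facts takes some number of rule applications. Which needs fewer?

L: H and D hold, so G follows (R6). From G and D, R2 gives L. [2 rule applications]
N: From H and D, R6 gives G. G and D hold, so L follows (R2). From J and L, R5 gives N. [3 rule applications]
L needs fewer.

L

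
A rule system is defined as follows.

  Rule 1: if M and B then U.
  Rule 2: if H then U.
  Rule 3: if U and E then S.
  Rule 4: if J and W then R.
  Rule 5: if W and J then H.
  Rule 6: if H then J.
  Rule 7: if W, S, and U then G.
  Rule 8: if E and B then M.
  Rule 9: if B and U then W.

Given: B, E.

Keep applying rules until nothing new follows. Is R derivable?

No

R would need J and W (Rule 4), but J is never established.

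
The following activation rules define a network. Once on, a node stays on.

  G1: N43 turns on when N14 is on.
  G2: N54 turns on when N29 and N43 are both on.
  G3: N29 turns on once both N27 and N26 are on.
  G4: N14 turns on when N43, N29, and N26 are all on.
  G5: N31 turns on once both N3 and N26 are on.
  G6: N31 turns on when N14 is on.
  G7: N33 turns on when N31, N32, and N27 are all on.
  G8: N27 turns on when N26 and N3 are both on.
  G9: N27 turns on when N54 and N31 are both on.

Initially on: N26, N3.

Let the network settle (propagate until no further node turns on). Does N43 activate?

No

N43 would need N14 (G1), but N14 never turns on.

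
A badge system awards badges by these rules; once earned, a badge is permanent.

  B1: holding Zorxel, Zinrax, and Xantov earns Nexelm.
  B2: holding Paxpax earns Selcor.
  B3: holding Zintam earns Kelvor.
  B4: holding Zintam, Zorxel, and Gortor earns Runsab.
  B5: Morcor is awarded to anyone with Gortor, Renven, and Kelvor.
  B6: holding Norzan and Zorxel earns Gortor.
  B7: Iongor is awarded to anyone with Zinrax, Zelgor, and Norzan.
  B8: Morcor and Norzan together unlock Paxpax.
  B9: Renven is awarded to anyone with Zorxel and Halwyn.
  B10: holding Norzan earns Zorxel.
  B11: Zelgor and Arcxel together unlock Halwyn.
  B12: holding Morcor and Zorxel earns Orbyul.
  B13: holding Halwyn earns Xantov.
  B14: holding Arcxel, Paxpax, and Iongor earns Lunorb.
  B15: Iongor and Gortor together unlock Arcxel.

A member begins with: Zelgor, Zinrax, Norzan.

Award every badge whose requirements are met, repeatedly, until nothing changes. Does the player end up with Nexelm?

With Zinrax, Zelgor, and Norzan, Iongor is earned (B7).
With Norzan, Zorxel is earned (B10).
With Norzan and Zorxel, Gortor is earned (B6).
With Iongor and Gortor, Arcxel is earned (B15).
With Zelgor and Arcxel, Halwyn is earned (B11).
With Halwyn, Xantov is earned (B13).
With Zorxel, Zinrax, and Xantov, Nexelm is earned (B1).

Yes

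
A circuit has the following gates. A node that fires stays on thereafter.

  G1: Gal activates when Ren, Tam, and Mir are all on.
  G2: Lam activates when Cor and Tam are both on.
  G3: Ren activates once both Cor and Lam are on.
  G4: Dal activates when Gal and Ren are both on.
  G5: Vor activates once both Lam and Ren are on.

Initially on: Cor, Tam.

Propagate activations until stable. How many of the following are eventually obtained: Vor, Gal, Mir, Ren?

G2: Cor and Tam on → Lam on.
Cor and Lam are on, so Ren activates (G3).
G5: Lam and Ren on → Vor on.
Vor: reached.
Gal would need Ren, Tam, and Mir (G1), but Mir never turns on.
No rule produces Mir, and it is not given.
Ren: reached.
Reached: Vor and Ren — 2 of the 4.

2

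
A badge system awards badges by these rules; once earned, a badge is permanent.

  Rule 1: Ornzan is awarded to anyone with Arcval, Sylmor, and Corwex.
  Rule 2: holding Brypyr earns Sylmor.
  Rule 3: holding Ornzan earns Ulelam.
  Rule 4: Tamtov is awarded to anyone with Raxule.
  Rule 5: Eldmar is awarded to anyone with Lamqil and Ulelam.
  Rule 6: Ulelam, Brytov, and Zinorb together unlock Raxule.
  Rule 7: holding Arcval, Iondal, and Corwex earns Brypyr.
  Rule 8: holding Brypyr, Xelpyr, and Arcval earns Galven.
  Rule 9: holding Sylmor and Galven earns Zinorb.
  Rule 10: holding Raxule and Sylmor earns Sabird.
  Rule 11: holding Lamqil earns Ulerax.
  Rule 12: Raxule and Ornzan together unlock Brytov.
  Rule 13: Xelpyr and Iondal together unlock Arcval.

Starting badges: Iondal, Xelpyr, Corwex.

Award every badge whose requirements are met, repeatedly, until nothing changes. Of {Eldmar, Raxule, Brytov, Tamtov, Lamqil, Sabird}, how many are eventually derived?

Eldmar would need Lamqil and Ulelam (Rule 5), but Lamqil is never earned.
Raxule would need Ulelam, Brytov, and Zinorb (Rule 6), but Brytov is never earned.
Brytov would need Raxule and Ornzan (Rule 12), but Raxule is never earned.
Tamtov would need Raxule (Rule 4), but Raxule is never earned.
No rule produces Lamqil, and it is not given.
Sabird would need Raxule and Sylmor (Rule 10), but Raxule is never earned.
None of the 6 are reached.

0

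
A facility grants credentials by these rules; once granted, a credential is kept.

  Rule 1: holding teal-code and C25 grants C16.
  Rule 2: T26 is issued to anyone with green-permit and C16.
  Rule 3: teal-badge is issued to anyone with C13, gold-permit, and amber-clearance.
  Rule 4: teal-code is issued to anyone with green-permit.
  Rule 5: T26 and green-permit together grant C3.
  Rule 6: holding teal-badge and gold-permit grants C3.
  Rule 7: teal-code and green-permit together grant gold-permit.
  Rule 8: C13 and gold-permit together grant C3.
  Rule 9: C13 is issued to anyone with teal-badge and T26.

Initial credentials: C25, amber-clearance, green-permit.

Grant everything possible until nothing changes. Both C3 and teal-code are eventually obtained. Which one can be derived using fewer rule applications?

teal-code

teal-code: Holding green-permit grants teal-code (Rule 4). [1 rule application]
C3: Holding green-permit grants teal-code (Rule 4). Holding teal-code and C25 grants C16 (Rule 1). Holding green-permit and C16 grants T26 (Rule 2). Holding T26 and green-permit grants C3 (Rule 5). [4 rule applications]
teal-code needs fewer.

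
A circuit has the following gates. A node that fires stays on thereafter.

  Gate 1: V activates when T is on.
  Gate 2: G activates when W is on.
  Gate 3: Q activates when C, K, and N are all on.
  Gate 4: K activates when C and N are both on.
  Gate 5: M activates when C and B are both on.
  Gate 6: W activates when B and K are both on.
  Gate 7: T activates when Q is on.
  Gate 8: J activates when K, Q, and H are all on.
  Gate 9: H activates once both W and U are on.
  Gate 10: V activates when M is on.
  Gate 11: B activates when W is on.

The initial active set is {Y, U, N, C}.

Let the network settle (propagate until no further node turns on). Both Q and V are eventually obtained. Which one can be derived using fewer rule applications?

Q: Gate 4: C and N on → K on. C, K, and N are on, so Q activates (Gate 3). [2 rule applications]
V: Gate 4: C and N on → K on. C, K, and N are on, so Q activates (Gate 3). Q is on, so T activates (Gate 7). Gate 1: T on → V on. [4 rule applications]
Q needs fewer.

Q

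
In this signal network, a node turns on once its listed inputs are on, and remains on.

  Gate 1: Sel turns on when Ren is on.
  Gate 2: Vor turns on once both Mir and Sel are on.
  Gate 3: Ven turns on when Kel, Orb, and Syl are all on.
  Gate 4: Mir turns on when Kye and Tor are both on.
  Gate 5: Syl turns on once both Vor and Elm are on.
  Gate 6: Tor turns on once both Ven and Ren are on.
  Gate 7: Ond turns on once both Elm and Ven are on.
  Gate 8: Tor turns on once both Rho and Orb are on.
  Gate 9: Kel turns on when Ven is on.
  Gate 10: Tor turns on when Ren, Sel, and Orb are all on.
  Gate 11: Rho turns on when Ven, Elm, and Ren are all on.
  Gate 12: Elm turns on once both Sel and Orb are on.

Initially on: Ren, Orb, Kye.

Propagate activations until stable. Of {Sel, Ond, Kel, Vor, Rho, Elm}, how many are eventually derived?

Gate 1: Ren on → Sel on.
Sel and Orb are on, so Elm turns on (Gate 12).
Ren, Sel, and Orb are on, so Tor turns on (Gate 10).
Kye and Tor are on, so Mir turns on (Gate 4).
Mir and Sel are on, so Vor turns on (Gate 2).
Sel: reached.
Ond would need Elm and Ven (Gate 7), but Ven never turns on.
Kel would need Ven (Gate 9), but Ven never turns on.
Vor: reached.
Rho would need Ven, Elm, and Ren (Gate 11), but Ven never turns on.
Elm: reached.
Reached: Sel, Vor, and Elm — 3 of the 6.

3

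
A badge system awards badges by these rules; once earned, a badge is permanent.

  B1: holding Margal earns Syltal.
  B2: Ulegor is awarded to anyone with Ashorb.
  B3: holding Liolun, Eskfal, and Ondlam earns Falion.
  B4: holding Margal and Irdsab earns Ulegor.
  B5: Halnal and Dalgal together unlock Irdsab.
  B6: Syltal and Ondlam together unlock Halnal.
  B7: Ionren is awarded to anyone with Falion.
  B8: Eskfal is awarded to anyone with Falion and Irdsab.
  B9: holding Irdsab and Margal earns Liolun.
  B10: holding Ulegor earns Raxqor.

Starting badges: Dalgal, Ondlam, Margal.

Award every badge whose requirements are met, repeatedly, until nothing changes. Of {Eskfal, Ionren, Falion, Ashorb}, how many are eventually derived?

0

Eskfal would need Falion and Irdsab (B8), but Falion is never earned.
Ionren would need Falion (B7), but Falion is never earned.
Falion would need Liolun, Eskfal, and Ondlam (B3), but Eskfal is never earned.
No rule produces Ashorb, and it is not given.
None of the 4 are reached.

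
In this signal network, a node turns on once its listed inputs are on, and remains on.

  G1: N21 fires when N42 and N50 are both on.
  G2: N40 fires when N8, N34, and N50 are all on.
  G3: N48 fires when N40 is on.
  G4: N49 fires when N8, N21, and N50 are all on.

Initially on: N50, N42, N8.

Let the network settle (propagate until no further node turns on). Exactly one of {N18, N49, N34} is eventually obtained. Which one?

G1: N42 and N50 on → N21 on.
N8, N21, and N50 are on, so N49 fires (G4).
No rule produces N18, and it is not given. No rule produces N34, and it is not given.

N49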